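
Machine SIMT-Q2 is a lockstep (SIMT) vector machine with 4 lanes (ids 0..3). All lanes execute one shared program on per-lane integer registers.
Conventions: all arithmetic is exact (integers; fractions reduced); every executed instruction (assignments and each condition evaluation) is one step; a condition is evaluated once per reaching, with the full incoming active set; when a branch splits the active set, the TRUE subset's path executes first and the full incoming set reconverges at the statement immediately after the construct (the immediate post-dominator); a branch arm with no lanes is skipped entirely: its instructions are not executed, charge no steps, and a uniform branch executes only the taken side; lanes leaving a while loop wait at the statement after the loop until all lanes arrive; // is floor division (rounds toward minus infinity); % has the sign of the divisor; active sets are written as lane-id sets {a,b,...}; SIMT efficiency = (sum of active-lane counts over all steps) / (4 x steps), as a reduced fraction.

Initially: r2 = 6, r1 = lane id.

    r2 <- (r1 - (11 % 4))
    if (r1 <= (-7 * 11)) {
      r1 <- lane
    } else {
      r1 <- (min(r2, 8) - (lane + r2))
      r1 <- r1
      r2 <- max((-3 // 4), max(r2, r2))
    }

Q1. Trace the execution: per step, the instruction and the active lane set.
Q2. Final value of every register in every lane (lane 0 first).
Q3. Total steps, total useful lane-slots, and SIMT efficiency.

step 0: r2 <- (r1 - (11 % 4))        {0,1,2,3}
step 1: eval (r1 <= (-7 * 11))       {0,1,2,3}
step 2: r1 <- (min(r2, 8) - (lane + r2)) {0,1,2,3}
step 3: r1 <- r1                     {0,1,2,3}
step 4: r2 <- max((-3 // 4), max(r2, r2)) {0,1,2,3}

Answer: 5 steps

r2: -1,-1,-1,0
r1: 0,-1,-2,-3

steps = 5; useful = 20; efficiency = 20/20 = 1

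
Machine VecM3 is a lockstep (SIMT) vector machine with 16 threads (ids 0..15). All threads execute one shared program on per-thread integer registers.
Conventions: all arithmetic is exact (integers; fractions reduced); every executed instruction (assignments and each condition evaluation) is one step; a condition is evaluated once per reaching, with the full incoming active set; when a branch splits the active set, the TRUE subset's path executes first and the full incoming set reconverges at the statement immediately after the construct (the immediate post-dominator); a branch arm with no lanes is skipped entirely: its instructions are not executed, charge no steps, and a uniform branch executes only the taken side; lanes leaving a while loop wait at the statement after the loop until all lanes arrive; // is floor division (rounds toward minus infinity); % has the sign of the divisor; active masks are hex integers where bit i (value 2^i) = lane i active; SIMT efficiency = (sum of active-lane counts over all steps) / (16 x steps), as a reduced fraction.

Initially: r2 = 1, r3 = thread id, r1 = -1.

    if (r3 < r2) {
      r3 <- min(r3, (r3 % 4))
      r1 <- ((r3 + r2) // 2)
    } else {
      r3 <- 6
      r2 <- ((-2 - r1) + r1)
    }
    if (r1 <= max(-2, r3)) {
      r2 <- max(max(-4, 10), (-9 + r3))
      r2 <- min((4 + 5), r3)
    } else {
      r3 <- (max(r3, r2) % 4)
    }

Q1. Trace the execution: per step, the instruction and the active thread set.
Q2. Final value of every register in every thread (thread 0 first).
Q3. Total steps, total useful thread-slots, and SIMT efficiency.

step 0: eval (r3 < r2)               0xffff
step 1: r3 <- min(r3, (r3 % 4))      0x0001
step 2: r1 <- ((r3 + r2) // 2)       0x0001
step 3: r3 <- 6                      0xfffe
step 4: r2 <- ((-2 - r1) + r1)       0xfffe
step 5: eval (r1 <= max(-2, r3))     0xffff
step 6: r2 <- max(max(-4, 10), (-9 + r3)) 0xffff
step 7: r2 <- min((4 + 5), r3)       0xffff

Answer: 8 steps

r2: 0,6,6,6,6,6,6,6,6,6,6,6,6,6,6,6
r3: 0,6,6,6,6,6,6,6,6,6,6,6,6,6,6,6
r1: 0,-1,-1,-1,-1,-1,-1,-1,-1,-1,-1,-1,-1,-1,-1,-1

steps = 8; useful = 96; efficiency = 96/128 = 3/4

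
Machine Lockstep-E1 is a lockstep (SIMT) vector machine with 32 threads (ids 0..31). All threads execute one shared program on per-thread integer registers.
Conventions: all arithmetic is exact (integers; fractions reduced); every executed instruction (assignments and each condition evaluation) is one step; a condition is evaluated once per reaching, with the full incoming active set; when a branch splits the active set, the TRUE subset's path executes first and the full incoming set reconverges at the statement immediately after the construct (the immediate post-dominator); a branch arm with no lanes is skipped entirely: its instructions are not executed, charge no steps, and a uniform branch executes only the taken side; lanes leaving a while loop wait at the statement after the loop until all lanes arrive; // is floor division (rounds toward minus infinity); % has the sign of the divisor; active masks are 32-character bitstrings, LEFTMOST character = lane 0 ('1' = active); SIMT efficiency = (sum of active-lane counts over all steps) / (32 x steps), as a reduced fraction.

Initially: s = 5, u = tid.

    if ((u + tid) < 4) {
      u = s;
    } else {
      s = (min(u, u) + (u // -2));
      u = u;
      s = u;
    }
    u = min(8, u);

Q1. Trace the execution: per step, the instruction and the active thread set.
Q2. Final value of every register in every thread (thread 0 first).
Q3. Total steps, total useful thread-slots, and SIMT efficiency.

step 0: eval ((u + tid) < 4)         11111111111111111111111111111111
step 1: u <- s                       11000000000000000000000000000000
step 2: s <- (min(u, u) + (u // -2)) 00111111111111111111111111111111
step 3: u <- u                       00111111111111111111111111111111
step 4: s <- u                       00111111111111111111111111111111
step 5: u <- min(8, u)               11111111111111111111111111111111

Answer: 6 steps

s: 5,5,2,3,4,5,6,7,8,9,10,11,12,13,14,15,16,17,18,19,20,21,22,23,24,25,26,27,28,29,30,31
u: 5,5,2,3,4,5,6,7,8,8,8,8,8,8,8,8,8,8,8,8,8,8,8,8,8,8,8,8,8,8,8,8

steps = 6; useful = 156; efficiency = 156/192 = 13/16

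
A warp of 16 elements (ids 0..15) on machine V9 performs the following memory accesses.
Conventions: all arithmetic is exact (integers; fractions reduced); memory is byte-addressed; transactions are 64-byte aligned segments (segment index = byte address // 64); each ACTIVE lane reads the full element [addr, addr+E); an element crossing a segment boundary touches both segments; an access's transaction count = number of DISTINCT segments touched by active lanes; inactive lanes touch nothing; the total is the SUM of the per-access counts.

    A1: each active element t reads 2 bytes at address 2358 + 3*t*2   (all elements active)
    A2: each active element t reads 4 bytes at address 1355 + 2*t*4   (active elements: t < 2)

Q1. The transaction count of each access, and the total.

A1: 3 transactions
A2: 1 transaction

Answer: 3,1; total 4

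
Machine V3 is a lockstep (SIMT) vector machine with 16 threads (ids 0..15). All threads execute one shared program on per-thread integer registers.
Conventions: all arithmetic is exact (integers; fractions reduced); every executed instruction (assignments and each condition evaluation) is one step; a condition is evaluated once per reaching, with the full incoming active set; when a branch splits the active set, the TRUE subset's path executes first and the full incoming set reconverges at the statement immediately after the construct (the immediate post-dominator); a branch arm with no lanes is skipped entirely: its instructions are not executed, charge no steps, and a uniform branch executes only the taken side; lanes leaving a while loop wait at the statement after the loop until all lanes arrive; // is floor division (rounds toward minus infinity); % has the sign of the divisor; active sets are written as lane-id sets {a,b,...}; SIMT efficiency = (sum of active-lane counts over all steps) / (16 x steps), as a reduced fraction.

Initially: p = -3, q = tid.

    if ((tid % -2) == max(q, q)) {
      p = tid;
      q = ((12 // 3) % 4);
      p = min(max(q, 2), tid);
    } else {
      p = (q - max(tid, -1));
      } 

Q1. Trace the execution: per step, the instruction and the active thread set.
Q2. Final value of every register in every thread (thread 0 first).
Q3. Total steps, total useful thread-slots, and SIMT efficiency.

step 0: eval ((tid % -2) == max(q, q)) {0,1,2,3,4,5,6,7,8,9,10,11,12,13,14,15}
step 1: p <- tid                     {0}
step 2: q <- ((12 // 3) % 4)         {0}
step 3: p <- min(max(q, 2), tid)     {0}
step 4: p <- (q - max(tid, -1))      {1,2,3,4,5,6,7,8,9,10,11,12,13,14,15}

Answer: 5 steps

p: 0,0,0,0,0,0,0,0,0,0,0,0,0,0,0,0
q: 0,1,2,3,4,5,6,7,8,9,10,11,12,13,14,15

steps = 5; useful = 34; efficiency = 34/80 = 17/40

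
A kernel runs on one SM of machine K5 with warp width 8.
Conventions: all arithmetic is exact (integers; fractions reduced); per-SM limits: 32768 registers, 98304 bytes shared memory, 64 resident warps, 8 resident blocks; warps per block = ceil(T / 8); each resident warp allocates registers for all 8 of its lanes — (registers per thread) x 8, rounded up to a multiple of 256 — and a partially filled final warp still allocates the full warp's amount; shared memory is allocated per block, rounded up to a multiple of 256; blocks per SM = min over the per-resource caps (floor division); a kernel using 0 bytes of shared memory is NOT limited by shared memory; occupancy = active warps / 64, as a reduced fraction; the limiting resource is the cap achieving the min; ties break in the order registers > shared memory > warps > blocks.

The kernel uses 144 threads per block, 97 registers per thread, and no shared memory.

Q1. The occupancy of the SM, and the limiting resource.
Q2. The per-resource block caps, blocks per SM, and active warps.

Answer: occupancy 9/32, limited by registers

registers: 1 block
shared memory: no limit (kernel uses none)
warps: 3 blocks
blocks: 8 blocks

Answer: 1 block, 18 active warps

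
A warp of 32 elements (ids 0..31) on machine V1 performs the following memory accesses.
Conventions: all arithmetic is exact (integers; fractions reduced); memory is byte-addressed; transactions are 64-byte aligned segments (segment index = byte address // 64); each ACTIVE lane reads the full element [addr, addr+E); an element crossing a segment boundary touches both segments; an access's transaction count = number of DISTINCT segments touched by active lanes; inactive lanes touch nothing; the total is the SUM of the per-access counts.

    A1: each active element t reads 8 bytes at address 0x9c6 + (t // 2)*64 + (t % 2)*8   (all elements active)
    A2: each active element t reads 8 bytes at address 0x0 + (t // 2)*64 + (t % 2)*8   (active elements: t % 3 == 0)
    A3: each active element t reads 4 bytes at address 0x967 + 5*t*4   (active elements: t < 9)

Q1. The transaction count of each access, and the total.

A1: 16 transactions
A2: 11 transactions
A3: 4 transactions

Answer: 16,11,4; total 31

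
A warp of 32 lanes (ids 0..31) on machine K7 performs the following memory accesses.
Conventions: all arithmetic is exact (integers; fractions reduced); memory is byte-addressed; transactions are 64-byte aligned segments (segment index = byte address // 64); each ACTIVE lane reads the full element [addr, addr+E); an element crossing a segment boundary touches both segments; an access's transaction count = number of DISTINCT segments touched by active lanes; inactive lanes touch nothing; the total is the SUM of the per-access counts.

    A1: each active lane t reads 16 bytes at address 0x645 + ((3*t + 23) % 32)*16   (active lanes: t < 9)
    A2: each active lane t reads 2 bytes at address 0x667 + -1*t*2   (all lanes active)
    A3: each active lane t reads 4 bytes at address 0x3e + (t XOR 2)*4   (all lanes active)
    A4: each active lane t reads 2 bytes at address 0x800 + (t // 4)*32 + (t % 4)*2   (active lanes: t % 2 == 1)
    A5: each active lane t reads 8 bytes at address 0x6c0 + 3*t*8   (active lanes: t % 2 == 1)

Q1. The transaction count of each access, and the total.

A1: 8 transactions
A2: 2 transactions
A3: 3 transactions
A4: 4 transactions
A5: 12 transactions

Answer: 8,2,3,4,12; total 29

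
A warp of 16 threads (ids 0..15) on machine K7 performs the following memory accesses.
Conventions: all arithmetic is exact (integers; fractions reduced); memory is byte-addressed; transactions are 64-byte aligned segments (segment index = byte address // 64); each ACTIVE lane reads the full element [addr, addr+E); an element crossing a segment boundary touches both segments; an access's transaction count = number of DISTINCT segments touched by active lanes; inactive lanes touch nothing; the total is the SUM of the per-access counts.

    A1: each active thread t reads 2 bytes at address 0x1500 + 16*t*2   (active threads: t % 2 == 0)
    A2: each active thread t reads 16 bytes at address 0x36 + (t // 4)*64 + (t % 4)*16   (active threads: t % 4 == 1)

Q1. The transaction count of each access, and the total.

A1: 8 transactions
A2: 4 transactions

Answer: 8,4; total 12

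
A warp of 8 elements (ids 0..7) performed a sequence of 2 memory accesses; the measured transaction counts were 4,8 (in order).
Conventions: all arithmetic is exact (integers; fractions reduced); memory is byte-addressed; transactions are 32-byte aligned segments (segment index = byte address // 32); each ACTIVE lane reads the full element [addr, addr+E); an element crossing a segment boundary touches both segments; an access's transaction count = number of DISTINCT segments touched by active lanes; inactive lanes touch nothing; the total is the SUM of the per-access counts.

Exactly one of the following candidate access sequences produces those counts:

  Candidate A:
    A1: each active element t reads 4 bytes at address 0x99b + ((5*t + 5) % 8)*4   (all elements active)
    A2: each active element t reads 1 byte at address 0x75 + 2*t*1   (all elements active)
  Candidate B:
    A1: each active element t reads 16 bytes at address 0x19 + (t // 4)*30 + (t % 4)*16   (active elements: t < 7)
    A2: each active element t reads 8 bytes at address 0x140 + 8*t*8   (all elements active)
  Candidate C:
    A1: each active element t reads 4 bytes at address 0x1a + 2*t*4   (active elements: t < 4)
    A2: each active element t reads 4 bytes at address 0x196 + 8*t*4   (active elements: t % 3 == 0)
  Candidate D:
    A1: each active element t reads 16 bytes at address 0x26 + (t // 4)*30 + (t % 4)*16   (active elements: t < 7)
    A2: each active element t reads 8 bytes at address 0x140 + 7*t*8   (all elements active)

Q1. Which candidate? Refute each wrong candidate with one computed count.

A: A1 gives 2 transactions, not 4
C: A1 gives 2 transactions, not 4
D: A1 gives 3 transactions, not 4
B: all counts match (4,8)

Answer: B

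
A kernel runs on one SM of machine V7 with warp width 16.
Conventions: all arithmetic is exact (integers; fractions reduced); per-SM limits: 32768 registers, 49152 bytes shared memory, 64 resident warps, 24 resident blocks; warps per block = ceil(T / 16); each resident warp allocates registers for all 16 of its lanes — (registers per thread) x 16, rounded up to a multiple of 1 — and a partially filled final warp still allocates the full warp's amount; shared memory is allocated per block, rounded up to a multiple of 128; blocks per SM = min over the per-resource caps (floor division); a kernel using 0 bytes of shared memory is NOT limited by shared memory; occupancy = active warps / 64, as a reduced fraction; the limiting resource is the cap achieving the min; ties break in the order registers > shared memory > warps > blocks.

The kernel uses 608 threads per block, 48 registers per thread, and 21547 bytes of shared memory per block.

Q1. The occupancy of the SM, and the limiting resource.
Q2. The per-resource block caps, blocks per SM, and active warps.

Answer: occupancy 19/32, limited by registers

registers: 1 block
shared memory: 2 blocks
warps: 1 block
blocks: 24 blocks

Answer: 1 block, 38 active warps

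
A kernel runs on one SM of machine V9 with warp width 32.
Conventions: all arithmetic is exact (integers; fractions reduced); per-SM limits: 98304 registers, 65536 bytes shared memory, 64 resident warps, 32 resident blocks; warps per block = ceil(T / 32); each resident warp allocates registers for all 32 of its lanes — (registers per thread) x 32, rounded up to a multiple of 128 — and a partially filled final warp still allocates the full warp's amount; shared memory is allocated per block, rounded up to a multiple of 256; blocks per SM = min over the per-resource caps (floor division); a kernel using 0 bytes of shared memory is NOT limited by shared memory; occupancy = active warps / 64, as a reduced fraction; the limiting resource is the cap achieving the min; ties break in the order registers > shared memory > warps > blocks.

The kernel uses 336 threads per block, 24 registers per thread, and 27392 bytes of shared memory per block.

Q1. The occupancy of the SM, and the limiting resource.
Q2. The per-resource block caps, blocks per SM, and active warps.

Answer: occupancy 11/32, limited by shared memory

registers: 11 blocks
shared memory: 2 blocks
warps: 5 blocks
blocks: 32 blocks

Answer: 2 blocks, 22 active warps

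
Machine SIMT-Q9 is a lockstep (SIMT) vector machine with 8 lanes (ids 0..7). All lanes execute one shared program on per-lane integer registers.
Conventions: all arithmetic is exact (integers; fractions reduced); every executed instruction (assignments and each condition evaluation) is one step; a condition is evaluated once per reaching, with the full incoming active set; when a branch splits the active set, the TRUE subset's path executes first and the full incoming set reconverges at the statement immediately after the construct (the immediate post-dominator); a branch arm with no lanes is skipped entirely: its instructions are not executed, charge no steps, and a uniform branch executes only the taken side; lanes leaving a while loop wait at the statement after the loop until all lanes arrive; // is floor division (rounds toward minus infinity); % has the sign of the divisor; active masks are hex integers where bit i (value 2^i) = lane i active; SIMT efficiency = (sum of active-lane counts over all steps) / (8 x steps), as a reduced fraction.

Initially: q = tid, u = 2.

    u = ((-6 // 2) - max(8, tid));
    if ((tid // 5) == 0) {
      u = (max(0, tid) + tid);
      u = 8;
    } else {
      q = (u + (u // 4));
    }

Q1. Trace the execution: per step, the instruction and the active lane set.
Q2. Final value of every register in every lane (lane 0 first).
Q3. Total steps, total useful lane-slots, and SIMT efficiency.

step 0: u <- ((-6 // 2) - max(8, tid)) 0xff
step 1: eval ((tid // 5) == 0)       0xff
step 2: u <- (max(0, tid) + tid)     0x1f
step 3: u <- 8                       0x1f
step 4: q <- (u + (u // 4))          0xe0

Answer: 5 steps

q: 0,1,2,3,4,-14,-14,-14
u: 8,8,8,8,8,-11,-11,-11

steps = 5; useful = 29; efficiency = 29/40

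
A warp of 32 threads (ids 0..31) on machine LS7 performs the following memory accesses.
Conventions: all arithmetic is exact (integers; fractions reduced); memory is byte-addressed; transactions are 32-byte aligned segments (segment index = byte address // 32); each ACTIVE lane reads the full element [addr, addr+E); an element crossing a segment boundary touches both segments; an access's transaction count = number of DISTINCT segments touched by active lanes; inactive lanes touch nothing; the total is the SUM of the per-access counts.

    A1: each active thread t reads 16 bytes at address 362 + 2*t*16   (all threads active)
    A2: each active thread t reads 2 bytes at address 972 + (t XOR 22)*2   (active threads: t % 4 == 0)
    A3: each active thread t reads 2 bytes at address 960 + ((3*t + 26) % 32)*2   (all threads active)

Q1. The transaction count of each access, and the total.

A1: 32 transactions
A2: 3 transactions
A3: 2 transactions

Answer: 32,3,2; total 37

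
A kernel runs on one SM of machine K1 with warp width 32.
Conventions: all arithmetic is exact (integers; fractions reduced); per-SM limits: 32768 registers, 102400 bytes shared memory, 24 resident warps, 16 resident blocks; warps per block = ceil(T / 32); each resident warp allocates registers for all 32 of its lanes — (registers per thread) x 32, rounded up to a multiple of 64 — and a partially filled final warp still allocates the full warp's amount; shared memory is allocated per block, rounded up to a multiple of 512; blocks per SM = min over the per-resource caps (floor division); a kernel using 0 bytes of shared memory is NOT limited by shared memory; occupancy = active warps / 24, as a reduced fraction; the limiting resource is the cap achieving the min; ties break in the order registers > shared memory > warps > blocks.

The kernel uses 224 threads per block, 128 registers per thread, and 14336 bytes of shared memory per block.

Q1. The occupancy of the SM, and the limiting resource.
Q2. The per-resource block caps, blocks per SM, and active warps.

Answer: occupancy 7/24, limited by registers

registers: 1 block
shared memory: 7 blocks
warps: 3 blocks
blocks: 16 blocks

Answer: 1 block, 7 active warps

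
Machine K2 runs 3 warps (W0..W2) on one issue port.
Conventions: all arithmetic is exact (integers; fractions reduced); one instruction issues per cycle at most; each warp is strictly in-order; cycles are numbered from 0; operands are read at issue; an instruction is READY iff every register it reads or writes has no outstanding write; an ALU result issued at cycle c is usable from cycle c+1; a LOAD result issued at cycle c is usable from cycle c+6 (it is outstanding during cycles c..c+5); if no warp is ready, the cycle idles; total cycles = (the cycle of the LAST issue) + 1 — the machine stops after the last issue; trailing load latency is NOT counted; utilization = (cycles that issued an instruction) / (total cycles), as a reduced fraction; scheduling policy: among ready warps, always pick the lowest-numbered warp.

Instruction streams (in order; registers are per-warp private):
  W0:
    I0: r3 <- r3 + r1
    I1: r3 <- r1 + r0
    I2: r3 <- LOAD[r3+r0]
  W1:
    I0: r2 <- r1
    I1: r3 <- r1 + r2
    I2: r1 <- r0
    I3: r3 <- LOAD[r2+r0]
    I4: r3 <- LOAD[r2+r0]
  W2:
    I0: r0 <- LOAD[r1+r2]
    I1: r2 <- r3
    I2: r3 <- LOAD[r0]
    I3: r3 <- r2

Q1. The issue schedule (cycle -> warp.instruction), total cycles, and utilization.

cycle 0: W0.I0
cycle 1: W0.I1
cycle 2: W0.I2
cycle 3: W1.I0
cycle 4: W1.I1
cycle 5: W1.I2
cycle 6: W1.I3
cycle 7: W2.I0
cycle 8: W2.I1
cycle 9: idle
cycle 10: idle
cycle 11: idle
cycle 12: W1.I4
cycle 13: W2.I2
cycle 14: idle
cycle 15: idle
cycle 16: idle
cycle 17: idle
cycle 18: idle
cycle 19: W2.I3

Answer: 20 cycles, utilization 3/5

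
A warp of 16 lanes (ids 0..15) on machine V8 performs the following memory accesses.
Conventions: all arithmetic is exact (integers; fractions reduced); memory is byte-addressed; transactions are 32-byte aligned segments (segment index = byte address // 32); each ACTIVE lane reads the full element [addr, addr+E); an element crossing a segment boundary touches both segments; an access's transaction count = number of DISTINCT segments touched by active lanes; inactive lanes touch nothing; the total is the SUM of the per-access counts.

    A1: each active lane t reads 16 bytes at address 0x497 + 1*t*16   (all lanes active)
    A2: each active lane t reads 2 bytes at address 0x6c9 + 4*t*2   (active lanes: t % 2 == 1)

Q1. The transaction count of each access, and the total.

A1: 9 transactions
A2: 5 transactions

Answer: 9,5; total 14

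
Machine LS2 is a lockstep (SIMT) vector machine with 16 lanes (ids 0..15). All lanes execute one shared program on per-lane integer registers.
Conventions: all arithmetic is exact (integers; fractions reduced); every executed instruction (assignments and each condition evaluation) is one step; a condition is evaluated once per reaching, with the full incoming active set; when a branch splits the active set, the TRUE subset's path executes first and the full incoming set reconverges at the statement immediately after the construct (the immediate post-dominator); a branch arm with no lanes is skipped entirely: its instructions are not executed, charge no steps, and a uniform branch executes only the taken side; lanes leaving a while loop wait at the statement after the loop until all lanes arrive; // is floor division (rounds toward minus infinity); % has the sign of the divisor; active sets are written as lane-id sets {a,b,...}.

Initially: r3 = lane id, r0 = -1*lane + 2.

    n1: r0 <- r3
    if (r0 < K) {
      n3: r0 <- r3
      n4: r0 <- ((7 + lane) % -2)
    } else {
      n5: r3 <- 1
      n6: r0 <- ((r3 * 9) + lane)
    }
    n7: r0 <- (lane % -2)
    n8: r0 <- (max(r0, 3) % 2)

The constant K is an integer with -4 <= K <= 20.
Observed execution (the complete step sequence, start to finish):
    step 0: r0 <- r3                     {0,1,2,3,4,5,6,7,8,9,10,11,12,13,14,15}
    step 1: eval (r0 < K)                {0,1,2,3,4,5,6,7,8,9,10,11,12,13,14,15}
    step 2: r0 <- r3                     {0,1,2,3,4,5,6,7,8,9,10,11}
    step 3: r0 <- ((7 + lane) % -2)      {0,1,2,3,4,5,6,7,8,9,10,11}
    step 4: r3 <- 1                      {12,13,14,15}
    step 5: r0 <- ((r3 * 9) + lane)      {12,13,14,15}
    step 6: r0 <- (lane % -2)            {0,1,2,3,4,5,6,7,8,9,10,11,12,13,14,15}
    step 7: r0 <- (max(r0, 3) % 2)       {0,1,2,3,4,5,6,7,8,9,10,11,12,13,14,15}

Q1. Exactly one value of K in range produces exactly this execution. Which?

Answer: K = 12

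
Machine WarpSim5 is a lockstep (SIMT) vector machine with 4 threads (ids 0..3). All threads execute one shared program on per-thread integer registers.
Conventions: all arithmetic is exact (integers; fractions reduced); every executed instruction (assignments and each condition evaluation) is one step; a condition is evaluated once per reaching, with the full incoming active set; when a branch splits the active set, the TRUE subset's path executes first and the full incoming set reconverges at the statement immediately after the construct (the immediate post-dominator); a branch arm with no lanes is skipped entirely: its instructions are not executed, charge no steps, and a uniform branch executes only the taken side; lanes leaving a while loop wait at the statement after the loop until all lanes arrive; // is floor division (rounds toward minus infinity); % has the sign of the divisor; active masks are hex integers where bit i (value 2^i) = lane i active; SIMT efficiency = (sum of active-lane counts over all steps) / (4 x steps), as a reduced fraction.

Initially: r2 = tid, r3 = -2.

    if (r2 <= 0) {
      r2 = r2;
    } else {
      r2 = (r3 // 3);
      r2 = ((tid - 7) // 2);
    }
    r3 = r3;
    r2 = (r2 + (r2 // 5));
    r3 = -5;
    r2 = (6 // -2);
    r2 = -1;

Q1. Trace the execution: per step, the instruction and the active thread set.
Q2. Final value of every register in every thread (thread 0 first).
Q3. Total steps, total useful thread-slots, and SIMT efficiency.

step 0: eval (r2 <= 0)               0xf
step 1: r2 <- r2                     0x1
step 2: r2 <- (r3 // 3)              0xe
step 3: r2 <- ((tid - 7) // 2)       0xe
step 4: r3 <- r3                     0xf
step 5: r2 <- (r2 + (r2 // 5))       0xf
step 6: r3 <- -5                     0xf
step 7: r2 <- (6 // -2)              0xf
step 8: r2 <- -1                     0xf

Answer: 9 steps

r2: -1,-1,-1,-1
r3: -5,-5,-5,-5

steps = 9; useful = 31; efficiency = 31/36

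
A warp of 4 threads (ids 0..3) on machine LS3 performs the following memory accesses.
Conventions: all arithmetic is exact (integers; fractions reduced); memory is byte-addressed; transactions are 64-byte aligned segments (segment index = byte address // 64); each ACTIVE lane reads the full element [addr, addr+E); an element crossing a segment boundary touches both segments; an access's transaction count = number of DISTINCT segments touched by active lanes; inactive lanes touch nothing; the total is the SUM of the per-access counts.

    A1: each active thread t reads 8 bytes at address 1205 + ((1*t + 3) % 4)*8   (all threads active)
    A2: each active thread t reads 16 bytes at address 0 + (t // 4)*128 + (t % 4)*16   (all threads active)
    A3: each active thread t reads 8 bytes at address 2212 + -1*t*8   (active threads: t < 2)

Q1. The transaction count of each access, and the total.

A1: 2 transactions
A2: 1 transaction
A3: 1 transaction

Answer: 2,1,1; total 4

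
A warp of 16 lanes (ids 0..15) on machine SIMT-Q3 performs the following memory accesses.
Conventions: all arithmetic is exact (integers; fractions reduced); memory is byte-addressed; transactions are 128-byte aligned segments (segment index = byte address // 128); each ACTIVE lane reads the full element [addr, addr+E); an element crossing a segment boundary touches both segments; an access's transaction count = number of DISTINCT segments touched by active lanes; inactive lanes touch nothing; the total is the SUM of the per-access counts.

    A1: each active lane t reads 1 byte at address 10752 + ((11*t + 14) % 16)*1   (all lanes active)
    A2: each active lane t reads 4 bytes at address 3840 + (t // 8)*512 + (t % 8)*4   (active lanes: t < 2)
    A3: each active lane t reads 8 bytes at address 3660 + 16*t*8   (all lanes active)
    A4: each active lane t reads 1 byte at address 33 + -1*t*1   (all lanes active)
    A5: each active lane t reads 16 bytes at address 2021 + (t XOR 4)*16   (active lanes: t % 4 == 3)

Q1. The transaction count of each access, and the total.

A1: 1 transaction
A2: 1 transaction
A3: 16 transactions
A4: 1 transaction
A5: 2 transactions

Answer: 1,1,16,1,2; total 21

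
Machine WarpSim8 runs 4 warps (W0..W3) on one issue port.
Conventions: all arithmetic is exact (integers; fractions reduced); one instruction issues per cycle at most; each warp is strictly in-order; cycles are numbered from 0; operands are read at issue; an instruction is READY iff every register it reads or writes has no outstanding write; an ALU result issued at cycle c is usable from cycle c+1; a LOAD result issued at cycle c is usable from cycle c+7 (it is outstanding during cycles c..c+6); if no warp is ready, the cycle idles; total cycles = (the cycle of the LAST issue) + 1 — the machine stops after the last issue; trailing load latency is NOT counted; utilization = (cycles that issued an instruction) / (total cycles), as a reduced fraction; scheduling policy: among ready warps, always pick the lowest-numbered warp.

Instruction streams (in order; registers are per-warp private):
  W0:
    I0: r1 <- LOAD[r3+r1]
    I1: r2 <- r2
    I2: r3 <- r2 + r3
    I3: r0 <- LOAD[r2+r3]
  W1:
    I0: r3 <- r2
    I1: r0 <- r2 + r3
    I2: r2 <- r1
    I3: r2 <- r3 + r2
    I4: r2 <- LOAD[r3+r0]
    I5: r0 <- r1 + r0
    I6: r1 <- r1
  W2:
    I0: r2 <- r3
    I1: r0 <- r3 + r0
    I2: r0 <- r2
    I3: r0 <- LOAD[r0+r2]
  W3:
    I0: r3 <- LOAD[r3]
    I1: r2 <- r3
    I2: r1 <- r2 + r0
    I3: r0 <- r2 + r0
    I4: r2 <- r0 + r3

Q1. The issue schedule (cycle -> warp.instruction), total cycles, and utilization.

cycle 0: W0.I0
cycle 1: W0.I1
cycle 2: W0.I2
cycle 3: W0.I3
cycle 4: W1.I0
cycle 5: W1.I1
cycle 6: W1.I2
cycle 7: W1.I3
cycle 8: W1.I4
cycle 9: W1.I5
cycle 10: W1.I6
cycle 11: W2.I0
cycle 12: W2.I1
cycle 13: W2.I2
cycle 14: W2.I3
cycle 15: W3.I0
cycle 16: idle
cycle 17: idle
cycle 18: idle
cycle 19: idle
cycle 20: idle
cycle 21: idle
cycle 22: W3.I1
cycle 23: W3.I2
cycle 24: W3.I3
cycle 25: W3.I4

Answer: 26 cycles, utilization 10/13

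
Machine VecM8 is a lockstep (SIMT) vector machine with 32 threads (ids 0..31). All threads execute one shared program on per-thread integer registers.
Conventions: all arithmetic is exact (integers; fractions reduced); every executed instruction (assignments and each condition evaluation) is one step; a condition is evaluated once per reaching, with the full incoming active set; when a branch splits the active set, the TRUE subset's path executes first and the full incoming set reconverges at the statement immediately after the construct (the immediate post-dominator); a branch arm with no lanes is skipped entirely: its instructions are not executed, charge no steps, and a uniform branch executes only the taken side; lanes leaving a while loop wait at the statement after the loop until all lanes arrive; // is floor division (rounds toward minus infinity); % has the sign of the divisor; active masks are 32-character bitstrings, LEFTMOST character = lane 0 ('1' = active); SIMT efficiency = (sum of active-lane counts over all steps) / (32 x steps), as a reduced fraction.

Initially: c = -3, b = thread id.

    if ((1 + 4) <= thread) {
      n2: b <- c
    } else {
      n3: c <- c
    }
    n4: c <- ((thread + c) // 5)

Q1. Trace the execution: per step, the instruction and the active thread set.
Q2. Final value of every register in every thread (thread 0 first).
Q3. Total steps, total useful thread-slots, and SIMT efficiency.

step 0: eval ((1 + 4) <= thread)     11111111111111111111111111111111
step 1: b <- c                       00000111111111111111111111111111
step 2: c <- c                       11111000000000000000000000000000
step 3: c <- ((thread + c) // 5)     11111111111111111111111111111111

Answer: 4 steps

c: -1,-1,-1,0,0,0,0,0,1,1,1,1,1,2,2,2,2,2,3,3,3,3,3,4,4,4,4,4,5,5,5,5
b: 0,1,2,3,4,-3,-3,-3,-3,-3,-3,-3,-3,-3,-3,-3,-3,-3,-3,-3,-3,-3,-3,-3,-3,-3,-3,-3,-3,-3,-3,-3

steps = 4; useful = 96; efficiency = 96/128 = 3/4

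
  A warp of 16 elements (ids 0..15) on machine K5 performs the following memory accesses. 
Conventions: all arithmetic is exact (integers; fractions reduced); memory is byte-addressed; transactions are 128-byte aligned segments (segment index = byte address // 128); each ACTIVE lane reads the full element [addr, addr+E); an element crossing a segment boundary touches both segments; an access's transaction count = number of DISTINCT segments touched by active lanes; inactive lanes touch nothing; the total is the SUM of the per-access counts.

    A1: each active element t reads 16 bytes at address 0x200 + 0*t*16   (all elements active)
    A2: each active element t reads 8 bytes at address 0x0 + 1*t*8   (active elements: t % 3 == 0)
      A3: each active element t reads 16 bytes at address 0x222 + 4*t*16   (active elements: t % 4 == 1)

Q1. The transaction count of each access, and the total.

A1: 1 transaction
A2: 1 transaction
A3: 4 transactions

Answer: 1,1,4; total 6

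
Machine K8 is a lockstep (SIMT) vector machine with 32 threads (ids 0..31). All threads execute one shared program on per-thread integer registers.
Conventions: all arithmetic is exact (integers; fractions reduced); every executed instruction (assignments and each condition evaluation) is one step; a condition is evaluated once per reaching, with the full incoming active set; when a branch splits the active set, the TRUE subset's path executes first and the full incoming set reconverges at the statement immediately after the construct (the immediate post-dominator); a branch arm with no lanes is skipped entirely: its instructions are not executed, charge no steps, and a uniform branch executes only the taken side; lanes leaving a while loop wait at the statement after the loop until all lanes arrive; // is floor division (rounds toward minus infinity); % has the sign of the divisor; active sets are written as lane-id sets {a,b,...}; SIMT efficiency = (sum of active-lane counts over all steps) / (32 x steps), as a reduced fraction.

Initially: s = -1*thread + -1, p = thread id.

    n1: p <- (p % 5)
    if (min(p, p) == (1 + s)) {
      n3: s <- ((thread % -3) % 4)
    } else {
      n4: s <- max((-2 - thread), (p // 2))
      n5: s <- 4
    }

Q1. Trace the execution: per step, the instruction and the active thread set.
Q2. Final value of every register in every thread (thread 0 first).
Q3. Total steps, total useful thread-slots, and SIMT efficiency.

step 0: p <- (p % 5)                 {0,1,2,3,4,5,6,7,8,9,10,11,12,13,14,15,16,17,18,19,20,21,22,23,24,25,26,27,28,29,30,31}
step 1: eval (min(p, p) == (1 + s))  {0,1,2,3,4,5,6,7,8,9,10,11,12,13,14,15,16,17,18,19,20,21,22,23,24,25,26,27,28,29,30,31}
step 2: s <- ((thread % -3) % 4)     {0}
step 3: s <- max((-2 - thread), (p // 2)) {1,2,3,4,5,6,7,8,9,10,11,12,13,14,15,16,17,18,19,20,21,22,23,24,25,26,27,28,29,30,31}
step 4: s <- 4                       {1,2,3,4,5,6,7,8,9,10,11,12,13,14,15,16,17,18,19,20,21,22,23,24,25,26,27,28,29,30,31}

Answer: 5 steps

s: 0,4,4,4,4,4,4,4,4,4,4,4,4,4,4,4,4,4,4,4,4,4,4,4,4,4,4,4,4,4,4,4
p: 0,1,2,3,4,0,1,2,3,4,0,1,2,3,4,0,1,2,3,4,0,1,2,3,4,0,1,2,3,4,0,1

steps = 5; useful = 127; efficiency = 127/160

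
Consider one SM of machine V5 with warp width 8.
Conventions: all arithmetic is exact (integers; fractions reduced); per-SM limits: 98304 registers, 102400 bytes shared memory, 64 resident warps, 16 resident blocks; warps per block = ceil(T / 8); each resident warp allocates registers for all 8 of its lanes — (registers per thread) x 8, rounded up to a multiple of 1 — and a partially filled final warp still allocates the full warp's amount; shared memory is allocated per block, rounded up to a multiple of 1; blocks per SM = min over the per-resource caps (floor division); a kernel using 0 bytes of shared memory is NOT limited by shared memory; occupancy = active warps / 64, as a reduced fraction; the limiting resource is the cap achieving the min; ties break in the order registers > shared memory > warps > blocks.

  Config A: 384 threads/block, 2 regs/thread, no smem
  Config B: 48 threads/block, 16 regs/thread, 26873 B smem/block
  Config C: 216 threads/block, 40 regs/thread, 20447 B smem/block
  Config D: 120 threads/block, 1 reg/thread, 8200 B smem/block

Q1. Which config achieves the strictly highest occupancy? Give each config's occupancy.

occupancies: A 3/4, B 9/32, C 27/32, D 15/16

Answer: D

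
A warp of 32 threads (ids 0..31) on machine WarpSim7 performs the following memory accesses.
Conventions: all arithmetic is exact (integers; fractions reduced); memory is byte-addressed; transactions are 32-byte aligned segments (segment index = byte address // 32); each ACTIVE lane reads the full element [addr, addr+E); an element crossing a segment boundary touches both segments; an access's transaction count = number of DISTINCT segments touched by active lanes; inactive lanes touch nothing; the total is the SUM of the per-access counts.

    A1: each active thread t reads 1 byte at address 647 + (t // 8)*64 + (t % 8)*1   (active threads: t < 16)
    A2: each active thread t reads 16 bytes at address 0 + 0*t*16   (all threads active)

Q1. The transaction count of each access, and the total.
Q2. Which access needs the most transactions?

A1: 2 transactions
A2: 1 transaction

Answer: 2,1; total 3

Answer: A1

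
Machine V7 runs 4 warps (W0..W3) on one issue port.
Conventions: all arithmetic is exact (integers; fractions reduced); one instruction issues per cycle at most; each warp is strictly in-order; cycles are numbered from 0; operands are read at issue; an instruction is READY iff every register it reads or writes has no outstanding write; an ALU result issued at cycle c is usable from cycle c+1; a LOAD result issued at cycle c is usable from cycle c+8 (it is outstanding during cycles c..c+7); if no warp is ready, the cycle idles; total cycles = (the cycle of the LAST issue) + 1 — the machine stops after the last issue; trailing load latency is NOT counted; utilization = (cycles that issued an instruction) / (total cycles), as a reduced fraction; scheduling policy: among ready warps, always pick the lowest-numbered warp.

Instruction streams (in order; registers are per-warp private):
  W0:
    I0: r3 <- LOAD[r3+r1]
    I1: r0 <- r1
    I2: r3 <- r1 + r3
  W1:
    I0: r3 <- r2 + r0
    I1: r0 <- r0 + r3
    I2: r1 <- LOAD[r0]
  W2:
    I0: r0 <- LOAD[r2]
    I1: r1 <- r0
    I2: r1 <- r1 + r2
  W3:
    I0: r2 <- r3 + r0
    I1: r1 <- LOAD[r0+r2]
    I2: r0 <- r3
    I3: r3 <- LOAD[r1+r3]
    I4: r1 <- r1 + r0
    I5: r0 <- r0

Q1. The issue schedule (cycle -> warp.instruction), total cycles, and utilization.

cycle 0: W0.I0
cycle 1: W0.I1
cycle 2: W1.I0
cycle 3: W1.I1
cycle 4: W1.I2
cycle 5: W2.I0
cycle 6: W3.I0
cycle 7: W3.I1
cycle 8: W0.I2
cycle 9: W3.I2
cycle 10: idle
cycle 11: idle
cycle 12: idle
cycle 13: W2.I1
cycle 14: W2.I2
cycle 15: W3.I3
cycle 16: W3.I4
cycle 17: W3.I5

Answer: 18 cycles, utilization 5/6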